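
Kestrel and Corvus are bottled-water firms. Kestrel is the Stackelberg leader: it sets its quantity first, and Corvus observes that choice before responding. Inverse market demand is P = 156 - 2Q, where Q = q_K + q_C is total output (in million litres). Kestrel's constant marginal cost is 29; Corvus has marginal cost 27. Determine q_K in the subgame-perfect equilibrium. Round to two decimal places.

The follower Corvus best-responds to any q_K: π_C = (156 - 2Q)q_C - 27q_C.
∂π_C/∂q_C = 129 - 2q_K - 4q_C = 0 gives the reaction function q_C = (129 - 2q_K)/4.
The leader anticipates this reaction. Substituting into P = 156 - 2Q gives P = 183/2 - q_K, so π_K = (183/2 - q_K)q_K - 29q_K.
Leader FOC: 125/2 - 2q_K = 0, so q_K = 125/4.
Then q_C = (129 - 2·(125/4))/4 = 133/8.

31.25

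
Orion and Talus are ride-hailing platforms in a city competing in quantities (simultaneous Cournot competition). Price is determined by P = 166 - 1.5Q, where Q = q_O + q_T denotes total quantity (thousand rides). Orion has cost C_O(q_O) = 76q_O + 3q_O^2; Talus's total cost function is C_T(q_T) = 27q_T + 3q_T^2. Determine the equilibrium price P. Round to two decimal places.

Orion's profit: π_O = (166 - 1.5Q)q_O - (76q_O + 3q_O²). Setting ∂π_O/∂q_O = 0: 90 - 9q_O - (3/2)(q_T) = 0.
Talus's profit: π_T = (166 - 1.5Q)q_T - (27q_T + 3q_T²). Setting ∂π_T/∂q_T = 0: 139 - 9q_T - (3/2)(q_O) = 0.
Rearranging gives the reaction functions q_O = (90 - (3/2)q_T)/9 and q_T = (139 - (3/2)q_O)/9.
Substituting one into the other gives q_O = 802/105 and q_T = 496/35.
Total output Q = 458/21, so price P = 166 - (3/2)·(458/21) = 933/7.

133.29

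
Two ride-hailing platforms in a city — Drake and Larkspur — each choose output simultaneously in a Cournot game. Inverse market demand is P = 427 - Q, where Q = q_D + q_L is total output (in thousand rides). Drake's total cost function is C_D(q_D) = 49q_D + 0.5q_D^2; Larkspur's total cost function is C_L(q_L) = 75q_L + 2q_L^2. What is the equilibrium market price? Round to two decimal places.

Drake's profit: π_D = (427 - Q)q_D - (49q_D + (1/2)q_D²). Setting ∂π_D/∂q_D = 0: 378 - 3q_D - (q_L) = 0.
Larkspur's profit: π_L = (427 - Q)q_L - (75q_L + 2q_L²). Setting ∂π_L/∂q_L = 0: 352 - 6q_L - (q_D) = 0.
Best responses: q_D = (378 - q_L)/3, q_L = (352 - q_D)/6.
Substituting one into the other gives q_D = 1916/17 and q_L = 678/17.
Total output Q = 152.5882, so price P = 427 - 152.5882 = 274.4118.

274.41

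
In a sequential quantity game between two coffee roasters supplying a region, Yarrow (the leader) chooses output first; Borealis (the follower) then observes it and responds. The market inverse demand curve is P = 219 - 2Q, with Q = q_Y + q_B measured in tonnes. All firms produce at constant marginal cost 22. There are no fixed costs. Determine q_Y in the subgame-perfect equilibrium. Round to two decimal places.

49.25

Solve by backward induction. Given q_Y, the follower Borealis maximises π_B = (219 - 2q_Y - 2q_B)q_B - 22q_B.
∂π_B/∂q_B = 197 - 2q_Y - 4q_B = 0 gives the reaction function q_B = (197 - 2q_Y)/4.
Yarrow substitutes q_B(q_Y) into its own profit: π_Y = q_Y(219 - 2q_Y - (197 - 2q_Y)/2) - 22q_Y = (241/2 - q_Y)q_Y - 22q_Y.
Leader FOC: 197/2 - 2q_Y = 0, so q_Y = 197/4.
Then q_B = (197 - 2·(197/4))/4 = 197/8.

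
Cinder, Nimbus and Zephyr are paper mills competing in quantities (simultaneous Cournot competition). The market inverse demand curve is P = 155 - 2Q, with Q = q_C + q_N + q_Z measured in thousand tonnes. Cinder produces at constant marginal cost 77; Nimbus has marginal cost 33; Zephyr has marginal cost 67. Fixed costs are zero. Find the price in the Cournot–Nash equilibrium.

Cinder's profit: π_C = (155 - 2Q)q_C - (77q_C). Setting ∂π_C/∂q_C = 0: 78 - 4q_C - 2(q_N + q_Z) = 0.
Nimbus's first-order condition: 122 - 4q_N - 2(q_C + q_Z) = 0.
Zephyr's profit: π_Z = (155 - 2Q)q_Z - (67q_Z). Setting ∂π_Z/∂q_Z = 0: 88 - 4q_Z - 2(q_C + q_N) = 0.
Adding the 3 first-order conditions: 288 − 8Q = 0, so Q = 36.
Back-substituting: q_C = (78 − 72)/2 = 3, q_N = (122 − 72)/2 = 25, q_Z = (88 − 72)/2 = 8.
Total output Q = 36, so price P = 155 - 2·36 = 83.

83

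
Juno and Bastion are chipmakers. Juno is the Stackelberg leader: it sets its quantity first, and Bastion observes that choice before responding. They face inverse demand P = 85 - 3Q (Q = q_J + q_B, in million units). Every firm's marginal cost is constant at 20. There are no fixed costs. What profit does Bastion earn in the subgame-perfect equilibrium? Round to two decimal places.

88.02

The follower Bastion best-responds to any q_J: π_B = (85 - 3Q)q_B - 20q_B.
Setting the follower's marginal profit to zero, 65 - 3q_J - 6q_B = 0, i.e. q_B = (65 - 3q_J)/6.
The leader anticipates this reaction. Substituting into P = 85 - 3Q gives P = 105/2 - (3/2)q_J, so π_J = (105/2 - (3/2)q_J)q_J - 20q_J.
Leader FOC: 65/2 - 3q_J = 0, so q_J = 65/6.
Then q_B = (65 - 3·(65/6))/6 = 65/12.
Price P = 85 - 3·(65/4) = 145/4.
Bastion's profit: (145/4 - 20)·(65/12) = 88.0208.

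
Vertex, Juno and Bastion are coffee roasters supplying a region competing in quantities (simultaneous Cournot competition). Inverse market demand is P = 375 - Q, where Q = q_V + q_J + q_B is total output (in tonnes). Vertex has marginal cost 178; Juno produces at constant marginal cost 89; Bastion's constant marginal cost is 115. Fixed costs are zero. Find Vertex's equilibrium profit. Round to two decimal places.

Vertex's profit: π_V = (375 - Q)q_V - (178q_V). Setting ∂π_V/∂q_V = 0: 197 - 2q_V - (q_J + q_B) = 0.
Juno's profit: π_J = (375 - Q)q_J - (89q_J). Setting ∂π_J/∂q_J = 0: 286 - 2q_J - (q_V + q_B) = 0.
Bastion's profit: π_B = (375 - Q)q_B - (115q_B). Setting ∂π_B/∂q_B = 0: 260 - 2q_B - (q_V + q_J) = 0.
Adding the 3 conditions: 743 − 2Q − 2Q = 0, i.e. Q = 743/4.
Back-substituting: q_V = (197 − 743/4) = 45/4, q_J = (286 − 743/4) = 401/4, q_B = (260 − 743/4) = 297/4.
Price P = 375 - 743/4 = 757/4.
Vertex's profit: (757/4 - 178)·(45/4) = 126.5625.

126.56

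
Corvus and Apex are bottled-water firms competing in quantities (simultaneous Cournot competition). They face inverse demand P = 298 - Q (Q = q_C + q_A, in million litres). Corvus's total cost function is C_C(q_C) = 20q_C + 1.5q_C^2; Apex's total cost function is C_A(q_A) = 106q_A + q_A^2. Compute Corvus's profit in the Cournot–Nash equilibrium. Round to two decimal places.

Corvus's profit: π_C = (298 - Q)q_C - (20q_C + (3/2)q_C²). Setting ∂π_C/∂q_C = 0: 278 - 5q_C - (q_A) = 0.
Apex's profit: π_A = (298 - Q)q_A - (106q_A + q_A²). Setting ∂π_A/∂q_A = 0: 192 - 4q_A - (q_C) = 0.
Best responses: q_C = (278 - q_A)/5, q_A = (192 - q_C)/4.
Substituting one into the other gives q_C = 920/19 and q_A = 682/19.
Price P = 298 - 1602/19 = 213.6842.
Corvus's profit: 213.6842·(920/19) - 20·(920/19) - (3/2)(920/19)² = 5861.4958.

5861.50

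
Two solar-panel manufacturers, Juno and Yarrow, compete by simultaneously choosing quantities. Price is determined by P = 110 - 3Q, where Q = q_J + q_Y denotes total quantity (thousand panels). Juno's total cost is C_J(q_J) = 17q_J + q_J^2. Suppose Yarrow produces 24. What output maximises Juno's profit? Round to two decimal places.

2.63

With the rival's output fixed at 24, Juno's profit is π_J = (110 - 3·24 - 3q_J)q_J - (17q_J + q_J²) = (38 - 3q_J)q_J - (17q_J + q_J²).
∂π_J/∂q_J = 21 - 8q_J = 0, so q_J = 21/8.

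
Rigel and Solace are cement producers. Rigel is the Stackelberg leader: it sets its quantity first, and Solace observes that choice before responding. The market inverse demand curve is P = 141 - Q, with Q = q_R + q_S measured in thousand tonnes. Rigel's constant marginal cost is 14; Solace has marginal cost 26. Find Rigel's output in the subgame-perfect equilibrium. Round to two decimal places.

The follower Solace best-responds to any q_R: π_S = (141 - Q)q_S - 26q_S.
∂π_S/∂q_S = 115 - q_R - 2q_S = 0 gives the reaction function q_S = (115 - q_R)/2.
The leader anticipates this reaction. Substituting into P = 141 - Q gives P = 167/2 - (1/2)q_R, so π_R = (167/2 - (1/2)q_R)q_R - 14q_R.
The leader's first-order condition 139/2 - q_R = 0 yields q_R = 139/2.
Then q_S = (115 - 139/2)/2 = 91/4.

69.50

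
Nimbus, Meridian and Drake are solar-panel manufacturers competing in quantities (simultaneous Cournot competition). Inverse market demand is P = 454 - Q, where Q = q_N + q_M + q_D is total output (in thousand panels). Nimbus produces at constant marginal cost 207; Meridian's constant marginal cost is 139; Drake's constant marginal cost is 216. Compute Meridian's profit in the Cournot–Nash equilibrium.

Nimbus's profit: π_N = (454 - Q)q_N - (207q_N). Setting ∂π_N/∂q_N = 0: 247 - 2q_N - (q_M + q_D) = 0.
Meridian's first-order condition: 315 - 2q_M - (q_N + q_D) = 0.
Drake's profit: π_D = (454 - Q)q_D - (216q_D). Setting ∂π_D/∂q_D = 0: 238 - 2q_D - (q_N + q_M) = 0.
Adding the 3 conditions: 800 − 2Q − 2Q = 0, i.e. Q = 200.
Back-substituting: q_N = (247 − 200) = 47, q_M = (315 − 200) = 115, q_D = (238 − 200) = 38.
Price P = 454 - 200 = 254.
Meridian's profit: (254 - 139)·115 = 13225.

13225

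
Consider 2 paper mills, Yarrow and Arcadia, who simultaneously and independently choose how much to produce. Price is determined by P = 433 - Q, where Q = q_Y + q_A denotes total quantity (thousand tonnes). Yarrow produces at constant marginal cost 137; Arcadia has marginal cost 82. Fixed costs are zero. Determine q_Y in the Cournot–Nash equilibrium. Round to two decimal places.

80.33

Yarrow's profit: π_Y = (433 - Q)q_Y - (137q_Y). Setting ∂π_Y/∂q_Y = 0: 296 - 2q_Y - (q_A) = 0.
Arcadia's first-order condition: 351 - 2q_A - (q_Y) = 0.
Best responses: q_Y = (296 - q_A)/2, q_A = (351 - q_Y)/2.
Substituting one into the other gives q_Y = 241/3 and q_A = 406/3.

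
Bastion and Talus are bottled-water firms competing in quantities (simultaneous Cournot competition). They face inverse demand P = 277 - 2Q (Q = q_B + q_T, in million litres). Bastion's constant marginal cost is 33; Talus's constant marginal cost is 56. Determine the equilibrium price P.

Bastion's profit: π_B = (277 - 2Q)q_B - (33q_B). Setting ∂π_B/∂q_B = 0: 244 - 4q_B - 2(q_T) = 0.
Talus's first-order condition: 221 - 4q_T - 2(q_B) = 0.
Best responses: q_B = (244 - 2q_T)/4, q_T = (221 - 2q_B)/4.
Substituting one into the other gives q_B = 89/2 and q_T = 33.
Total output Q = 155/2, so price P = 277 - 2·(155/2) = 122.

122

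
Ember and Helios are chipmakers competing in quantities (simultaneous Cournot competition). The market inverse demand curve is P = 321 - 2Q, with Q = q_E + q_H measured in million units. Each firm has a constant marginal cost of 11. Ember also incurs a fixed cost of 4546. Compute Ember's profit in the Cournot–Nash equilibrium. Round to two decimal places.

792.89

Each firm earns π_i = (321 - 2Q)q_i - 11q_i.
First-order condition (treating rivals' output as given): 310 - 4q_i - 2q_j = 0.
By symmetry each firm produces the same amount; substituting q_j = q_i yields q_i = 310/6 = 155/3.
Price P = 321 - 2·(310/3) = 343/3.
Ember's profit: (343/3 - 11)·(155/3) - 4546 = 792.8889.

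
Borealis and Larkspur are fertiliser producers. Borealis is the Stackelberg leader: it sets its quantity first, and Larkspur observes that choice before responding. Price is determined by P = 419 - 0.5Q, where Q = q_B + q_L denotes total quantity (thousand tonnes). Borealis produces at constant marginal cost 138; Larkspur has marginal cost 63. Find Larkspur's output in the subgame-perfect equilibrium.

253

The follower Larkspur best-responds to any q_B: π_L = (419 - 0.5Q)q_L - 63q_L.
Follower FOC: 356 - (1/2)q_B - q_L = 0, so q_L(q_B) = (356 - (1/2)q_B).
The leader anticipates this reaction. Substituting into P = 419 - 0.5Q gives P = 241 - (1/4)q_B, so π_B = (241 - (1/4)q_B)q_B - 138q_B.
Leader FOC: 103 - (1/2)q_B = 0, so q_B = 206.
Then q_L = (356 - (1/2)·206) = 253.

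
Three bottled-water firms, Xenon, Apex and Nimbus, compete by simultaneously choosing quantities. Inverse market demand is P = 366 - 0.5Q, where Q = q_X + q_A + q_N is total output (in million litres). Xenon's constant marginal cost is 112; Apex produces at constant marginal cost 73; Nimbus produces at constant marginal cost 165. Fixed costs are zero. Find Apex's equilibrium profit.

22472

Xenon's profit: π_X = (366 - 0.5Q)q_X - (112q_X). Setting ∂π_X/∂q_X = 0: 254 - q_X - (1/2)(q_A + q_N) = 0.
Apex's profit: π_A = (366 - 0.5Q)q_A - (73q_A). Setting ∂π_A/∂q_A = 0: 293 - q_A - (1/2)(q_X + q_N) = 0.
Nimbus's first-order condition: 201 - q_N - (1/2)(q_X + q_A) = 0.
Summing all 3 equations gives 748 − 2Q = 0, hence Q = 374.
Back-substituting: q_X = (254 − 187)/(1/2) = 134, q_A = (293 − 187)/(1/2) = 212, q_N = (201 − 187)/(1/2) = 28.
Price P = 366 - (1/2)·374 = 179.
Apex's profit: (179 - 73)·212 = 22472.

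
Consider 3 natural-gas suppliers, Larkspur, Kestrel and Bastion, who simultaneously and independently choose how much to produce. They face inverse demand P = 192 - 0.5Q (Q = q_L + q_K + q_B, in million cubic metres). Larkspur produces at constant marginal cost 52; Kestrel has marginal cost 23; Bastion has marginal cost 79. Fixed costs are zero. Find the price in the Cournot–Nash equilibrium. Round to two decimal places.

86.50

Larkspur's profit: π_L = (192 - 0.5Q)q_L - (52q_L). Setting ∂π_L/∂q_L = 0: 140 - q_L - (1/2)(q_K + q_B) = 0.
Kestrel's profit: π_K = (192 - 0.5Q)q_K - (23q_K). Setting ∂π_K/∂q_K = 0: 169 - q_K - (1/2)(q_L + q_B) = 0.
Bastion's profit: π_B = (192 - 0.5Q)q_B - (79q_B). Setting ∂π_B/∂q_B = 0: 113 - q_B - (1/2)(q_L + q_K) = 0.
Adding the 3 conditions: 422 − Q − Q = 0, i.e. Q = 211.
Back-substituting: q_L = (140 − 211/2)/(1/2) = 69, q_K = (169 − 211/2)/(1/2) = 127, q_B = (113 − 211/2)/(1/2) = 15.
Total output Q = 211, so price P = 192 - (1/2)·211 = 173/2.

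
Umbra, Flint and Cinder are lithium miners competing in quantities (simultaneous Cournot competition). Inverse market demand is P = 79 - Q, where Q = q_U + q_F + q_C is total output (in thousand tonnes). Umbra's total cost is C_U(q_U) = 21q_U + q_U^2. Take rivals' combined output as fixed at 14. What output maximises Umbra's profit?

With rivals' combined output fixed at 14, Umbra's profit is π_U = (79 - 14 - q_U)q_U - (21q_U + q_U²) = (65 - q_U)q_U - (21q_U + q_U²).
∂π_U/∂q_U = 44 - 4q_U = 0, so q_U = 11.

11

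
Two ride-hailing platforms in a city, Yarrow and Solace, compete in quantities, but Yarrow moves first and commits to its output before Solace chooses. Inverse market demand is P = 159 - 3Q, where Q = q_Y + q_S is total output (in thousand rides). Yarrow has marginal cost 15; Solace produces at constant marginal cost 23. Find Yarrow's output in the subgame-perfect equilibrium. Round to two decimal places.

25.33

The follower Solace best-responds to any q_Y: π_S = (159 - 3Q)q_S - 23q_S.
Setting the follower's marginal profit to zero, 136 - 3q_Y - 6q_S = 0, i.e. q_S = (136 - 3q_Y)/6.
The leader anticipates this reaction. Substituting into P = 159 - 3Q gives P = 91 - (3/2)q_Y, so π_Y = (91 - (3/2)q_Y)q_Y - 15q_Y.
The leader's first-order condition 76 - 3q_Y = 0 yields q_Y = 76/3.
Then q_S = (136 - 3·(76/3))/6 = 10.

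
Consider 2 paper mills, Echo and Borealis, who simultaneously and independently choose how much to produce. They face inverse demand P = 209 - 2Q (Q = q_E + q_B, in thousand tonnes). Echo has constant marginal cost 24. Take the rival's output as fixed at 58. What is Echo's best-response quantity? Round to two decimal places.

17.25

With the rival's output fixed at 58, Echo's profit is π_E = (209 - 2·58 - 2q_E)q_E - (24q_E) = (93 - 2q_E)q_E - (24q_E).
∂π_E/∂q_E = 69 - 4q_E = 0, so q_E = 69/4.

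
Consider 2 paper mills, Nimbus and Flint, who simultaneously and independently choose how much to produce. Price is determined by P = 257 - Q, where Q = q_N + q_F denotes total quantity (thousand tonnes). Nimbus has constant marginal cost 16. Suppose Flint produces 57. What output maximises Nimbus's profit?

92

With the rival's output fixed at 57, Nimbus's profit is π_N = (257 - 57 - q_N)q_N - (16q_N) = (200 - q_N)q_N - (16q_N).
∂π_N/∂q_N = 184 - 2q_N = 0, so q_N = 92.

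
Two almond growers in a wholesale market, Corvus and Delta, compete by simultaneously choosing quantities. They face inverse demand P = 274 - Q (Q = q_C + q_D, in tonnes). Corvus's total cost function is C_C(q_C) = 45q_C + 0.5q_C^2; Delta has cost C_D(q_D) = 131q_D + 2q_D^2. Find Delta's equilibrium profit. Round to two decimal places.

415.22

Corvus's profit: π_C = (274 - Q)q_C - (45q_C + (1/2)q_C²). Setting ∂π_C/∂q_C = 0: 229 - 3q_C - (q_D) = 0.
Delta's first-order condition: 143 - 6q_D - (q_C) = 0.
So q_C = (229 - q_D)/3 and q_D = (143 - q_C)/6.
Substituting one into the other gives q_C = 1231/17 and q_D = 200/17.
Price P = 274 - 1431/17 = 189.8235.
Delta's profit: 189.8235·(200/17) - 131·(200/17) - 2(200/17)² = 415.2249.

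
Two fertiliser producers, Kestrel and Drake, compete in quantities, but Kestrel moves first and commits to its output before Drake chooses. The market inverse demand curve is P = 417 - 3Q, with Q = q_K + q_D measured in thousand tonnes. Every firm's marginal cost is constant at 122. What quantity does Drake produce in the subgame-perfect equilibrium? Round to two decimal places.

Solve by backward induction. Given q_K, the follower Drake maximises π_D = (417 - 3q_K - 3q_D)q_D - 122q_D.
∂π_D/∂q_D = 295 - 3q_K - 6q_D = 0 gives the reaction function q_D = (295 - 3q_K)/6.
Kestrel substitutes q_D(q_K) into its own profit: π_K = q_K(417 - 3q_K - (295 - 3q_K)/2) - 122q_K = (539/2 - (3/2)q_K)q_K - 122q_K.
Leader FOC: 295/2 - 3q_K = 0, so q_K = 295/6.
Then q_D = (295 - 3·(295/6))/6 = 295/12.

24.58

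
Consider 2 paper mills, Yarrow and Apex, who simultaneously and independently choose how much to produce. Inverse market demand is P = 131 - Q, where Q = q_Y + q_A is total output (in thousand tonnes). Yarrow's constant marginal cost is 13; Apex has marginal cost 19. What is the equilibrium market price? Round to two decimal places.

Yarrow's profit: π_Y = (131 - Q)q_Y - (13q_Y). Setting ∂π_Y/∂q_Y = 0: 118 - 2q_Y - (q_A) = 0.
Apex's profit: π_A = (131 - Q)q_A - (19q_A). Setting ∂π_A/∂q_A = 0: 112 - 2q_A - (q_Y) = 0.
Rearranging gives the reaction functions q_Y = (118 - q_A)/2 and q_A = (112 - q_Y)/2.
Solving the pair: q_Y = 124/3, q_A = 106/3.
Total output Q = 230/3, so price P = 131 - 230/3 = 163/3.

54.33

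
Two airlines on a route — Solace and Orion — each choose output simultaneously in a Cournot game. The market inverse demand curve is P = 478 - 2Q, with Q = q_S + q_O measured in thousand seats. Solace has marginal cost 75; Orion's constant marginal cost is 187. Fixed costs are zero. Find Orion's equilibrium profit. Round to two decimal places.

Solace's profit: π_S = (478 - 2Q)q_S - (75q_S). Setting ∂π_S/∂q_S = 0: 403 - 4q_S - 2(q_O) = 0.
Orion's profit: π_O = (478 - 2Q)q_O - (187q_O). Setting ∂π_O/∂q_O = 0: 291 - 4q_O - 2(q_S) = 0.
So q_S = (403 - 2q_O)/4 and q_O = (291 - 2q_S)/4.
Substituting one into the other gives q_S = 515/6 and q_O = 179/6.
Price P = 478 - 2·(347/3) = 740/3.
Orion's profit: (740/3 - 187)·(179/6) = 1780.0556.

1780.06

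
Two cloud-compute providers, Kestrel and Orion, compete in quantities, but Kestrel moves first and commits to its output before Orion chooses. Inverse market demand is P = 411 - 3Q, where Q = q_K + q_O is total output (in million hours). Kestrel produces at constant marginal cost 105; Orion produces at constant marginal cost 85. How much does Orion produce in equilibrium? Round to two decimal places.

30.50

Solve by backward induction. Given q_K, the follower Orion maximises π_O = (411 - 3q_K - 3q_O)q_O - 85q_O.
Follower FOC: 326 - 3q_K - 6q_O = 0, so q_O(q_K) = (326 - 3q_K)/6.
The leader anticipates this reaction. Substituting into P = 411 - 3Q gives P = 248 - (3/2)q_K, so π_K = (248 - (3/2)q_K)q_K - 105q_K.
The leader's first-order condition 143 - 3q_K = 0 yields q_K = 143/3.
Then q_O = (326 - 3·(143/3))/6 = 61/2.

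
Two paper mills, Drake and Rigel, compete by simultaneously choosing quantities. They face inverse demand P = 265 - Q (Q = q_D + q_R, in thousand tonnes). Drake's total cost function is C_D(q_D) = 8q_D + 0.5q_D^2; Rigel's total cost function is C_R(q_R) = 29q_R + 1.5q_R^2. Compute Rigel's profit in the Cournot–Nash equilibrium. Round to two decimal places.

2594.40

Drake's profit: π_D = (265 - Q)q_D - (8q_D + (1/2)q_D²). Setting ∂π_D/∂q_D = 0: 257 - 3q_D - (q_R) = 0.
Rigel's first-order condition: 236 - 5q_R - (q_D) = 0.
Best responses: q_D = (257 - q_R)/3, q_R = (236 - q_D)/5.
Substituting one into the other gives q_D = 1049/14 and q_R = 451/14.
Price P = 265 - 750/7 = 1105/7.
Rigel's profit: (1105/7)·(451/14) - 29·(451/14) - (3/2)(451/14)² = 2594.4005.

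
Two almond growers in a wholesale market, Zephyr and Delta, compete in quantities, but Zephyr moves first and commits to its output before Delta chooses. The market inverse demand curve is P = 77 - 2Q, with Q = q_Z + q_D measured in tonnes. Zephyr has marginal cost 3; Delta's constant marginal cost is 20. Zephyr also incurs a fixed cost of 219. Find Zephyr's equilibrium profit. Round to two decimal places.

The follower Delta best-responds to any q_Z: π_D = (77 - 2Q)q_D - 20q_D.
Follower FOC: 57 - 2q_Z - 4q_D = 0, so q_D(q_Z) = (57 - 2q_Z)/4.
The leader anticipates this reaction. Substituting into P = 77 - 2Q gives P = 97/2 - q_Z, so π_Z = (97/2 - q_Z)q_Z - 3q_Z.
Leader FOC: 91/2 - 2q_Z = 0, so q_Z = 91/4.
Then q_D = (57 - 2·(91/4))/4 = 23/8.
Price P = 77 - 2·(205/8) = 103/4.
Zephyr's profit: (103/4 - 3)·(91/4) - 219 = 298.5625.

298.56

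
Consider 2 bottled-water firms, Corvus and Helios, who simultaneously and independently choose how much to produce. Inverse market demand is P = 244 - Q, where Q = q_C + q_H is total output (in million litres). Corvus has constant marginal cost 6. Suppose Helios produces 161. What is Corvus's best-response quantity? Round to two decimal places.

With the rival's output fixed at 161, Corvus's profit is π_C = (244 - 161 - q_C)q_C - (6q_C) = (83 - q_C)q_C - (6q_C).
∂π_C/∂q_C = 77 - 2q_C = 0, so q_C = 77/2.

38.50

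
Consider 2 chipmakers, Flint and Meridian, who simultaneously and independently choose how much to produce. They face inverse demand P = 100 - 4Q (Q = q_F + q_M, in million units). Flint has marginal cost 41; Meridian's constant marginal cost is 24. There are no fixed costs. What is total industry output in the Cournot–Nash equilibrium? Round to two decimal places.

11.25

Flint's profit: π_F = (100 - 4Q)q_F - (41q_F). Setting ∂π_F/∂q_F = 0: 59 - 8q_F - 4(q_M) = 0.
Meridian's first-order condition: 76 - 8q_M - 4(q_F) = 0.
So q_F = (59 - 4q_M)/8 and q_M = (76 - 4q_F)/8.
Substituting one into the other gives q_F = 7/2 and q_M = 31/4.
Total output Q = 7/2 + 31/4 = 45/4.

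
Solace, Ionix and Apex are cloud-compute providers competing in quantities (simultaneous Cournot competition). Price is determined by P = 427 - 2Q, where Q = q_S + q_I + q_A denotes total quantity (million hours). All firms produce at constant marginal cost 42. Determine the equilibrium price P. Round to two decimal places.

138.25

Each firm earns π_i = (427 - 2Q)q_i - 42q_i.
First-order condition (treating rivals' output as given): 385 - 4q_i - 2·Σ_{j≠i} q_j = 0.
With identical firms every q_j equals q_i, so Σ_{j≠i} q_j = 2q_i and 385 = 8q_i, giving q_i = 385/8.
Total output Q = 1155/8, so price P = 427 - 2·(1155/8) = 553/4.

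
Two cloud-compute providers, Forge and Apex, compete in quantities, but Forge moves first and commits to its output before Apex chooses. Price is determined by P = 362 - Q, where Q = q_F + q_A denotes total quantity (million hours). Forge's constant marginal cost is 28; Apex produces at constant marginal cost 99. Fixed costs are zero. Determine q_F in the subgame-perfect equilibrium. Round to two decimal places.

202.50

Solve by backward induction. Given q_F, the follower Apex maximises π_A = (362 - q_F - q_A)q_A - 99q_A.
Follower FOC: 263 - q_F - 2q_A = 0, so q_A(q_F) = (263 - q_F)/2.
The leader anticipates this reaction. Substituting into P = 362 - Q gives P = 461/2 - (1/2)q_F, so π_F = (461/2 - (1/2)q_F)q_F - 28q_F.
The leader's first-order condition 405/2 - q_F = 0 yields q_F = 405/2.
Then q_A = (263 - 405/2)/2 = 121/4.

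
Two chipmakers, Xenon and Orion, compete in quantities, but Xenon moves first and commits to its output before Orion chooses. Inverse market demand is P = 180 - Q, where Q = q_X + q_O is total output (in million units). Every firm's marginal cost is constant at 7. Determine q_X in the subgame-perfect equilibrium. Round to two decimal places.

Solve by backward induction. Given q_X, the follower Orion maximises π_O = (180 - q_X - q_O)q_O - 7q_O.
∂π_O/∂q_O = 173 - q_X - 2q_O = 0 gives the reaction function q_O = (173 - q_X)/2.
Xenon substitutes q_O(q_X) into its own profit: π_X = q_X(180 - q_X - (173 - q_X)/2) - 7q_X = (187/2 - (1/2)q_X)q_X - 7q_X.
Leader FOC: 173/2 - q_X = 0, so q_X = 173/2.
Then q_O = (173 - 173/2)/2 = 173/4.

86.50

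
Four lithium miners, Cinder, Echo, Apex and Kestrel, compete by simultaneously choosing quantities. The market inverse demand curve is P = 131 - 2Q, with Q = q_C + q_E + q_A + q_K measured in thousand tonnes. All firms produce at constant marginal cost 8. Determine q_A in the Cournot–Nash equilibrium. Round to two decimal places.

A representative firm's profit is π_i = q_i(131 - 2Q) - 8q_i.
First-order condition (treating rivals' output as given): 123 - 4q_i - 2·Σ_{j≠i} q_j = 0.
By symmetry each firm produces the same amount; substituting Σ_{j≠i} q_j = 3q_i yields q_i = 123/10.

12.30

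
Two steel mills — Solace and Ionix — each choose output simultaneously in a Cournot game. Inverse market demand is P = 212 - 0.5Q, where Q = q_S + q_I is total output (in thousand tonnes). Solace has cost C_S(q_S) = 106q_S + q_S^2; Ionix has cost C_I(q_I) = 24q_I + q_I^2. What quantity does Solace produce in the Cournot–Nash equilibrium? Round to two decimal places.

Solace's profit: π_S = (212 - 0.5Q)q_S - (106q_S + q_S²). Setting ∂π_S/∂q_S = 0: 106 - 3q_S - (1/2)(q_I) = 0.
Ionix's profit: π_I = (212 - 0.5Q)q_I - (24q_I + q_I²). Setting ∂π_I/∂q_I = 0: 188 - 3q_I - (1/2)(q_S) = 0.
So q_S = (106 - (1/2)q_I)/3 and q_I = (188 - (1/2)q_S)/3.
Substituting one into the other gives q_S = 128/5 and q_I = 292/5.

25.60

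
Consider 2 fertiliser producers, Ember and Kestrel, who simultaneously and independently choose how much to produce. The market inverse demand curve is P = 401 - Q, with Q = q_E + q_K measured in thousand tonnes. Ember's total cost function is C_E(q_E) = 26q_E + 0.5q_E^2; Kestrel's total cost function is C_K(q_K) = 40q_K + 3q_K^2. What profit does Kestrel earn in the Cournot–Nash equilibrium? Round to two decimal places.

3790.28

Ember's profit: π_E = (401 - Q)q_E - (26q_E + (1/2)q_E²). Setting ∂π_E/∂q_E = 0: 375 - 3q_E - (q_K) = 0.
Kestrel's profit: π_K = (401 - Q)q_K - (40q_K + 3q_K²). Setting ∂π_K/∂q_K = 0: 361 - 8q_K - (q_E) = 0.
Best responses: q_E = (375 - q_K)/3, q_K = (361 - q_E)/8.
Substituting one into the other gives q_E = 114.7391 and q_K = 708/23.
Price P = 401 - 145.5217 = 255.4783.
Kestrel's profit: 255.4783·(708/23) - 40·(708/23) - 3(708/23)² = 3790.2760.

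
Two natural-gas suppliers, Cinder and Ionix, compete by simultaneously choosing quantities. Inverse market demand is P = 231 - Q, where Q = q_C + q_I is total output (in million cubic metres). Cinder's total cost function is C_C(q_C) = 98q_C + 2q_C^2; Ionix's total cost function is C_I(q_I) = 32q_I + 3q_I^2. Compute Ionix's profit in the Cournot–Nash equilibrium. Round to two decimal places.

2038.43

Cinder's profit: π_C = (231 - Q)q_C - (98q_C + 2q_C²). Setting ∂π_C/∂q_C = 0: 133 - 6q_C - (q_I) = 0.
Ionix's profit: π_I = (231 - Q)q_I - (32q_I + 3q_I²). Setting ∂π_I/∂q_I = 0: 199 - 8q_I - (q_C) = 0.
Best responses: q_C = (133 - q_I)/6, q_I = (199 - q_C)/8.
Substituting one into the other gives q_C = 865/47 and q_I = 1061/47.
Price P = 231 - 1926/47 = 190.0213.
Ionix's profit: 190.0213·(1061/47) - 32·(1061/47) - 3(1061/47)² = 2038.4264.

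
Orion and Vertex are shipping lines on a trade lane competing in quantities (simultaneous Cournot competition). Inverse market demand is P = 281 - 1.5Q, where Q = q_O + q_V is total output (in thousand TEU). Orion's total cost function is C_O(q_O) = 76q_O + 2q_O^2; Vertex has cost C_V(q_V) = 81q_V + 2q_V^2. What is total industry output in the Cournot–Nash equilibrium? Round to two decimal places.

47.65

Orion's profit: π_O = (281 - 1.5Q)q_O - (76q_O + 2q_O²). Setting ∂π_O/∂q_O = 0: 205 - 7q_O - (3/2)(q_V) = 0.
Vertex's profit: π_V = (281 - 1.5Q)q_V - (81q_V + 2q_V²). Setting ∂π_V/∂q_V = 0: 200 - 7q_V - (3/2)(q_O) = 0.
Best responses: q_O = (205 - (3/2)q_V)/7, q_V = (200 - (3/2)q_O)/7.
Solving the pair: q_O = 24.2781, q_V = 23.3690.
Total output Q = 24.2781 + 23.3690 = 810/17.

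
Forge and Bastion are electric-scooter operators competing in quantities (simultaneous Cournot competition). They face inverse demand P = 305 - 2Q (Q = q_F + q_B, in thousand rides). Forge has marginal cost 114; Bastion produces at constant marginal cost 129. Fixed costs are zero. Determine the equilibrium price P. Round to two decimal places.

182.67

Forge's profit: π_F = (305 - 2Q)q_F - (114q_F). Setting ∂π_F/∂q_F = 0: 191 - 4q_F - 2(q_B) = 0.
Bastion's profit: π_B = (305 - 2Q)q_B - (129q_B). Setting ∂π_B/∂q_B = 0: 176 - 4q_B - 2(q_F) = 0.
Best responses: q_F = (191 - 2q_B)/4, q_B = (176 - 2q_F)/4.
Solving the pair: q_F = 103/3, q_B = 161/6.
Total output Q = 367/6, so price P = 305 - 2·(367/6) = 548/3.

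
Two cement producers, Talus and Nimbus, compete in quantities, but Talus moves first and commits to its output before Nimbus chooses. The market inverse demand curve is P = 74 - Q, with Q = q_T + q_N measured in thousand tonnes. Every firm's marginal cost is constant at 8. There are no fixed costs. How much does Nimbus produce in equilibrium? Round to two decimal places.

16.50

The follower Nimbus best-responds to any q_T: π_N = (74 - Q)q_N - 8q_N.
Follower FOC: 66 - q_T - 2q_N = 0, so q_N(q_T) = (66 - q_T)/2.
The leader anticipates this reaction. Substituting into P = 74 - Q gives P = 41 - (1/2)q_T, so π_T = (41 - (1/2)q_T)q_T - 8q_T.
The leader's first-order condition 33 - q_T = 0 yields q_T = 33.
Then q_N = (66 - 33)/2 = 33/2.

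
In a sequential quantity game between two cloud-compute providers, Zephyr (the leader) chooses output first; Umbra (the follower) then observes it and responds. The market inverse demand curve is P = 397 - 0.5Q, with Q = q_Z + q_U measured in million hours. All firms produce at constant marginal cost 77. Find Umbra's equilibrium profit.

12800

Solve by backward induction. Given q_Z, the follower Umbra maximises π_U = (397 - (1/2)q_Z - (1/2)q_U)q_U - 77q_U.
Setting the follower's marginal profit to zero, 320 - (1/2)q_Z - q_U = 0, i.e. q_U = (320 - (1/2)q_Z).
Zephyr substitutes q_U(q_Z) into its own profit: π_Z = q_Z(397 - (1/2)q_Z - (320 - (1/2)q_Z)/2) - 77q_Z = (237 - (1/4)q_Z)q_Z - 77q_Z.
The leader's first-order condition 160 - (1/2)q_Z = 0 yields q_Z = 320.
Then q_U = (320 - (1/2)·320) = 160.
Price P = 397 - (1/2)·480 = 157.
Umbra's profit: (157 - 77)·160 = 12800.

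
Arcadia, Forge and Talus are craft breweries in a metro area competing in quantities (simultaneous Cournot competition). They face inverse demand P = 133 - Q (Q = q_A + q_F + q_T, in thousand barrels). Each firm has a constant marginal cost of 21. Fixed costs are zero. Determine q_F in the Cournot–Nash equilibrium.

28

Each firm earns π_i = (133 - Q)q_i - 21q_i.
First-order condition (treating rivals' output as given): 112 - 2q_i - Σ_{j≠i} q_j = 0.
By symmetry each firm produces the same amount; substituting Σ_{j≠i} q_j = 2q_i yields q_i = 112/4 = 28.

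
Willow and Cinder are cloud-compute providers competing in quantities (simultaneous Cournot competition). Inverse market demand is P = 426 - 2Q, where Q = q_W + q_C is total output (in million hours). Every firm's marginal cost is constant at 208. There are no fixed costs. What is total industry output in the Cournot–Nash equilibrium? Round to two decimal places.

72.67

A representative firm's profit is π_i = q_i(426 - 2Q) - 208q_i.
Setting ∂π_i/∂q_i = 0 with rivals' quantities fixed: 218 - 4q_i - 2q_j = 0.
By symmetry each firm produces the same amount; substituting q_j = q_i yields q_i = 218/6 = 109/3.
Total output Q = 109/3 + 109/3 = 218/3.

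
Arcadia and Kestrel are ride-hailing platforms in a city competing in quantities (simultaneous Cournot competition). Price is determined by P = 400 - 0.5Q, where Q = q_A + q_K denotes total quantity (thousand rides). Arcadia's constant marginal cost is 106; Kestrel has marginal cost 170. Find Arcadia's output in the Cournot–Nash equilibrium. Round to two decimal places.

Arcadia's profit: π_A = (400 - 0.5Q)q_A - (106q_A). Setting ∂π_A/∂q_A = 0: 294 - q_A - (1/2)(q_K) = 0.
Kestrel's first-order condition: 230 - q_K - (1/2)(q_A) = 0.
So q_A = (294 - (1/2)q_K) and q_K = (230 - (1/2)q_A).
Substituting one into the other gives q_A = 716/3 and q_K = 332/3.

238.67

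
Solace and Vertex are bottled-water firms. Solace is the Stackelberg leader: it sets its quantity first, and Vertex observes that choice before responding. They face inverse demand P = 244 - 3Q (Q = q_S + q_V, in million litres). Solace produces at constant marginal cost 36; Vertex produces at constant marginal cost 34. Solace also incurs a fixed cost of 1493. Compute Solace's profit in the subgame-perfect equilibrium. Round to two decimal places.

The follower Vertex best-responds to any q_S: π_V = (244 - 3Q)q_V - 34q_V.
∂π_V/∂q_V = 210 - 3q_S - 6q_V = 0 gives the reaction function q_V = (210 - 3q_S)/6.
Solace substitutes q_V(q_S) into its own profit: π_S = q_S(244 - 3q_S - (210 - 3q_S)/2) - 36q_S = (139 - (3/2)q_S)q_S - 36q_S.
Maximising: ∂π_S/∂q_S = 103 - 3q_S = 0, giving q_S = 103/3.
Then q_V = (210 - 3·(103/3))/6 = 107/6.
Price P = 244 - 3·(313/6) = 175/2.
Solace's profit: (175/2 - 36)·(103/3) - 1493 = 1651/6.

275.17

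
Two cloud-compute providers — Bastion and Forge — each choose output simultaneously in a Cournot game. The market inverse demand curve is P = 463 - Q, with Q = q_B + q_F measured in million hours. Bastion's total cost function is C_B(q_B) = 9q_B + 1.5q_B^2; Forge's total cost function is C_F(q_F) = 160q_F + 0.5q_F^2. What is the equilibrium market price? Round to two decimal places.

Bastion's profit: π_B = (463 - Q)q_B - (9q_B + (3/2)q_B²). Setting ∂π_B/∂q_B = 0: 454 - 5q_B - (q_F) = 0.
Forge's profit: π_F = (463 - Q)q_F - (160q_F + (1/2)q_F²). Setting ∂π_F/∂q_F = 0: 303 - 3q_F - (q_B) = 0.
Best responses: q_B = (454 - q_F)/5, q_F = (303 - q_B)/3.
Solving the pair: q_B = 1059/14, q_F = 1061/14.
Total output Q = 1060/7, so price P = 463 - 1060/7 = 311.5714.

311.57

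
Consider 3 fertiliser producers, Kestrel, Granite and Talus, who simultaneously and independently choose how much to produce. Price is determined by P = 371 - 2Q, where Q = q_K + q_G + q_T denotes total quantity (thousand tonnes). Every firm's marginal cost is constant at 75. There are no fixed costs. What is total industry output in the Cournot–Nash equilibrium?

111

A representative firm's profit is π_i = q_i(371 - 2Q) - 75q_i.
Setting ∂π_i/∂q_i = 0 with rivals' quantities fixed: 296 - 4q_i - 2·Σ_{j≠i} q_j = 0.
With identical firms every q_j equals q_i, so Σ_{j≠i} q_j = 2q_i and 296 = 8q_i, giving q_i = 37.
Total output Q = 37 + 37 + 37 = 111.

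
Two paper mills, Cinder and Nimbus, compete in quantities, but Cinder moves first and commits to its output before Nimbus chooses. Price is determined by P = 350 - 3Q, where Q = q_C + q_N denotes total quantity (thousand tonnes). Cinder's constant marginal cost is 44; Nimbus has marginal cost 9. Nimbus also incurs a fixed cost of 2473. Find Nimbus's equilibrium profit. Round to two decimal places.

Solve by backward induction. Given q_C, the follower Nimbus maximises π_N = (350 - 3q_C - 3q_N)q_N - 9q_N.
Follower FOC: 341 - 3q_C - 6q_N = 0, so q_N(q_C) = (341 - 3q_C)/6.
The leader anticipates this reaction. Substituting into P = 350 - 3Q gives P = 359/2 - (3/2)q_C, so π_C = (359/2 - (3/2)q_C)q_C - 44q_C.
The leader's first-order condition 271/2 - 3q_C = 0 yields q_C = 271/6.
Then q_N = (341 - 3·(271/6))/6 = 137/4.
Price P = 350 - 3·(953/12) = 447/4.
Nimbus's profit: (447/4 - 9)·(137/4) - 2473 = 1046.1875.

1046.19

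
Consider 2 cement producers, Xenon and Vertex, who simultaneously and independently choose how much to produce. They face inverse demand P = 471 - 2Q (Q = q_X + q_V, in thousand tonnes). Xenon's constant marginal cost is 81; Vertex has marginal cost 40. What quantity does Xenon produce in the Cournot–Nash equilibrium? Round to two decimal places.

Xenon's profit: π_X = (471 - 2Q)q_X - (81q_X). Setting ∂π_X/∂q_X = 0: 390 - 4q_X - 2(q_V) = 0.
Vertex's profit: π_V = (471 - 2Q)q_V - (40q_V). Setting ∂π_V/∂q_V = 0: 431 - 4q_V - 2(q_X) = 0.
Rearranging gives the reaction functions q_X = (390 - 2q_V)/4 and q_V = (431 - 2q_X)/4.
Solving the pair: q_X = 349/6, q_V = 236/3.

58.17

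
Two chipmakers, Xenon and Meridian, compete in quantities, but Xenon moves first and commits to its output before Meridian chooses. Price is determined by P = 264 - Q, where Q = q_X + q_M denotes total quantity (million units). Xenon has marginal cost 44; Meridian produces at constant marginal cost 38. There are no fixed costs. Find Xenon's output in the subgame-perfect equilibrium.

The follower Meridian best-responds to any q_X: π_M = (264 - Q)q_M - 38q_M.
Setting the follower's marginal profit to zero, 226 - q_X - 2q_M = 0, i.e. q_M = (226 - q_X)/2.
The leader anticipates this reaction. Substituting into P = 264 - Q gives P = 151 - (1/2)q_X, so π_X = (151 - (1/2)q_X)q_X - 44q_X.
The leader's first-order condition 107 - q_X = 0 yields q_X = 107.
Then q_M = (226 - 107)/2 = 119/2.

107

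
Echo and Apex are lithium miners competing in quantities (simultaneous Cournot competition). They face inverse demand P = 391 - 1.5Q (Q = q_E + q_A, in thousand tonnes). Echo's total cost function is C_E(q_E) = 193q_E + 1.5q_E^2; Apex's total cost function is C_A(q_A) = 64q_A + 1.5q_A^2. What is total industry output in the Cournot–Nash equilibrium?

70

Echo's profit: π_E = (391 - 1.5Q)q_E - (193q_E + (3/2)q_E²). Setting ∂π_E/∂q_E = 0: 198 - 6q_E - (3/2)(q_A) = 0.
Apex's first-order condition: 327 - 6q_A - (3/2)(q_E) = 0.
Rearranging gives the reaction functions q_E = (198 - (3/2)q_A)/6 and q_A = (327 - (3/2)q_E)/6.
Solving the pair: q_E = 62/3, q_A = 148/3.
Total output Q = 62/3 + 148/3 = 70.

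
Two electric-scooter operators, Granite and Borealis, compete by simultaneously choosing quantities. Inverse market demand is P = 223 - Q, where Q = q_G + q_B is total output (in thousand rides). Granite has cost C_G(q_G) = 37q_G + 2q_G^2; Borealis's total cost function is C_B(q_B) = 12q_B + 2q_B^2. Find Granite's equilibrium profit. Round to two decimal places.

Granite's profit: π_G = (223 - Q)q_G - (37q_G + 2q_G²). Setting ∂π_G/∂q_G = 0: 186 - 6q_G - (q_B) = 0.
Borealis's first-order condition: 211 - 6q_B - (q_G) = 0.
Best responses: q_G = (186 - q_B)/6, q_B = (211 - q_G)/6.
Solving the pair: q_G = 181/7, q_B = 216/7.
Price P = 223 - 397/7 = 1164/7.
Granite's profit: (1164/7)·(181/7) - 37·(181/7) - 2(181/7)² = 2005.7755.

2005.78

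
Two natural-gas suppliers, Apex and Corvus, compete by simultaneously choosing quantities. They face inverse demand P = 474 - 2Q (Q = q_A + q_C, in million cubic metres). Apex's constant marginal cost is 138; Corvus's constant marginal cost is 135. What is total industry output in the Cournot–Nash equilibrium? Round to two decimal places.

Apex's profit: π_A = (474 - 2Q)q_A - (138q_A). Setting ∂π_A/∂q_A = 0: 336 - 4q_A - 2(q_C) = 0.
Corvus's profit: π_C = (474 - 2Q)q_C - (135q_C). Setting ∂π_C/∂q_C = 0: 339 - 4q_C - 2(q_A) = 0.
Best responses: q_A = (336 - 2q_C)/4, q_C = (339 - 2q_A)/4.
Solving the pair: q_A = 111/2, q_C = 57.
Total output Q = 111/2 + 57 = 225/2.

112.50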